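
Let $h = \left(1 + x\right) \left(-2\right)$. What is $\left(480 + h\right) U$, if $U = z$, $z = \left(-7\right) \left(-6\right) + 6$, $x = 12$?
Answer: $21792$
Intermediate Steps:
$z = 48$ ($z = 42 + 6 = 48$)
$U = 48$
$h = -26$ ($h = \left(1 + 12\right) \left(-2\right) = 13 \left(-2\right) = -26$)
$\left(480 + h\right) U = \left(480 - 26\right) 48 = 454 \cdot 48 = 21792$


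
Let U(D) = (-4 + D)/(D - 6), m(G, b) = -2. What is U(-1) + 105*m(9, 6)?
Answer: -1465/7 ≈ -209.29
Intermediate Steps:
U(D) = (-4 + D)/(-6 + D)
U(-1) + 105*m(9, 6) = (-4 - 1)/(-6 - 1) + 105*(-2) = -5/(-7) - 210 = -⅐*(-5) - 210 = 5/7 - 210 = -1465/7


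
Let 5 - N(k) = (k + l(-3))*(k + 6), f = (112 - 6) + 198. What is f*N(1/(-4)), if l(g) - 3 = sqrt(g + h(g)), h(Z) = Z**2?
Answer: -3287 - 1748*sqrt(6) ≈ -7568.7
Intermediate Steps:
f = 304 (f = 106 + 198 = 304)
l(g) = 3 + sqrt(g + g**2)
N(k) = 5 - (6 + k)*(3 + k + sqrt(6)) (N(k) = 5 - (k + (3 + sqrt(-3*(1 - 3))))*(k + 6) = 5 - (k + (3 + sqrt(-3*(-2))))*(6 + k) = 5 - (k + (3 + sqrt(6)))*(6 + k) = 5 - (3 + k + sqrt(6))*(6 + k) = 5 - (6 + k)*(3 + k + sqrt(6)))
f*N(1/(-4)) = 304*(-13 - (1/(-4))**2 - 9/(-4) - 6*sqrt(6) - 1*sqrt(6)/(-4)) = 304*(-13 - (-1/4)**2 - 9*(-1/4) - 6*sqrt(6) - 1*(-1/4)*sqrt(6)) = 304*(-13 - 1*1/16 + 9/4 - 6*sqrt(6) + sqrt(6)/4) = 304*(-13 - 1/16 + 9/4 - 6*sqrt(6) + sqrt(6)/4) = 304*(-173/16 - 23*sqrt(6)/4) = -3287 - 1748*sqrt(6)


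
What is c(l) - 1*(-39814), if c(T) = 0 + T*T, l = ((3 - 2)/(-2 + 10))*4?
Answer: 159257/4 ≈ 39814.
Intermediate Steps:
l = ½ (l = (1/8)*4 = (1*(⅛))*4 = (⅛)*4 = ½ ≈ 0.50000)
c(T) = T² (c(T) = 0 + T² = T²)
c(l) - 1*(-39814) = (½)² - 1*(-39814) = ¼ + 39814 = 159257/4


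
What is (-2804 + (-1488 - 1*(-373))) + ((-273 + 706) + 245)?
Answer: -3241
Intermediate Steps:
(-2804 + (-1488 - 1*(-373))) + ((-273 + 706) + 245) = (-2804 + (-1488 + 373)) + (433 + 245) = (-2804 - 1115) + 678 = -3919 + 678 = -3241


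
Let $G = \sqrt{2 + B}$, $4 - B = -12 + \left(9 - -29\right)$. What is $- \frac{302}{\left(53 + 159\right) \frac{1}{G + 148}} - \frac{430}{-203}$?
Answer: $- \frac{2245532}{10759} - \frac{151 i \sqrt{5}}{53} \approx -208.71 - 6.3707 i$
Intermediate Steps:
$B = -22$ ($B = 4 - \left(-12 + \left(9 - -29\right)\right) = 4 - \left(-12 + \left(9 + 29\right)\right) = 4 - \left(-12 + 38\right) = 4 - 26 = -22$)
$G = 2 i \sqrt{5}$ ($G = \sqrt{2 - 22} = \sqrt{-20} = 2 i \sqrt{5} \approx 4.4721 i$)
$- \frac{302}{\left(53 + 159\right) \frac{1}{G + 148}} - \frac{430}{-203} = - \frac{302}{\left(53 + 159\right) \frac{1}{2 i \sqrt{5} + 148}} - \frac{430}{-203} = - \frac{302}{212 \frac{1}{148 + 2 i \sqrt{5}}} - - \frac{430}{203} = - 302 \left(\frac{37}{53} + \frac{i \sqrt{5}}{106}\right) + \frac{430}{203} = \left(- \frac{11174}{53} - \frac{151 i \sqrt{5}}{53}\right) + \frac{430}{203} = - \frac{2245532}{10759} - \frac{151 i \sqrt{5}}{53}$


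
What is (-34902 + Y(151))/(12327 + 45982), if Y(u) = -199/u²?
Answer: -795800701/1329503509 ≈ -0.59857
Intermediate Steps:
Y(u) = -199/u²
(-34902 + Y(151))/(12327 + 45982) = (-34902 - 199/151²)/(12327 + 45982) = (-34902 - 199*1/22801)/58309 = (-34902 - 199/22801)*(1/58309) = -795800701/22801*1/58309 = -795800701/1329503509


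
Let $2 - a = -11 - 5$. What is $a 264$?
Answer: $4752$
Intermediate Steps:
$a = 18$ ($a = 2 - \left(-11 - 5\right) = 2 - -16 = 2 + 16 = 18$)
$a 264 = 18 \cdot 264 = 4752$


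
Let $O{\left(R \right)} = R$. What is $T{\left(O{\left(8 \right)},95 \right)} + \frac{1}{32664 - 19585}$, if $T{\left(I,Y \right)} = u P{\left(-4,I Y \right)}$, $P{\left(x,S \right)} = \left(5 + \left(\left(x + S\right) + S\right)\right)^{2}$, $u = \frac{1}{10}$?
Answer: $\frac{30257494849}{130790} \approx 2.3134 \cdot 10^{5}$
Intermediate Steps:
$u = \frac{1}{10} \approx 0.1$
$P{\left(x,S \right)} = \left(5 + x + 2 S\right)^{2}$ ($P{\left(x,S \right)} = \left(5 + \left(\left(S + x\right) + S\right)\right)^{2} = \left(5 + \left(x + 2 S\right)\right)^{2} = \left(5 + x + 2 S\right)^{2}$)
$T{\left(I,Y \right)} = \frac{\left(1 + 2 I Y\right)^{2}}{10}$ ($T{\left(I,Y \right)} = \frac{\left(5 - 4 + 2 I Y\right)^{2}}{10} = \frac{\left(1 + 2 I Y\right)^{2}}{10}$)
$T{\left(O{\left(8 \right)},95 \right)} + \frac{1}{32664 - 19585} = \frac{\left(1 + 2 \cdot 8 \cdot 95\right)^{2}}{10} + \frac{1}{32664 - 19585} = \frac{\left(1 + 1520\right)^{2}}{10} + \frac{1}{13079} = \frac{1521^{2}}{10} + \frac{1}{13079} = \frac{1}{10} \cdot 2313441 + \frac{1}{13079} = \frac{2313441}{10} + \frac{1}{13079} = \frac{30257494849}{130790}$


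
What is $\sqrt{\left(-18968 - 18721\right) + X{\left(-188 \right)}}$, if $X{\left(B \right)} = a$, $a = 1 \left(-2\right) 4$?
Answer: $i \sqrt{37697} \approx 194.16 i$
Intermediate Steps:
$a = -8$ ($a = \left(-2\right) 4 = -8$)
$X{\left(B \right)} = -8$
$\sqrt{\left(-18968 - 18721\right) + X{\left(-188 \right)}} = \sqrt{\left(-18968 - 18721\right) - 8} = \sqrt{-37689 - 8} = \sqrt{-37697} = i \sqrt{37697}$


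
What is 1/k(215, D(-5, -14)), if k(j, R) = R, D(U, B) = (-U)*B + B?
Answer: -1/84 ≈ -0.011905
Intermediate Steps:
D(U, B) = B - B*U (D(U, B) = -B*U + B = B - B*U)
1/k(215, D(-5, -14)) = 1/(-14*(1 - 1*(-5))) = 1/(-14*(1 + 5)) = 1/(-14*6) = 1/(-84) = -1/84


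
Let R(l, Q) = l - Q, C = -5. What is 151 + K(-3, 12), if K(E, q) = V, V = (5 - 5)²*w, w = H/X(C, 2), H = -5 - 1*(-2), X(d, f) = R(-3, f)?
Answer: 151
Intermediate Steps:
X(d, f) = -3 - f
H = -3 (H = -5 + 2 = -3)
w = ⅗ (w = -3/(-3 - 1*2) = -3/(-3 - 2) = -3/(-5) = -3*(-⅕) = ⅗ ≈ 0.60000)
V = 0 (V = (5 - 5)²*(⅗) = 0²*(⅗) = 0*(⅗) = 0)
K(E, q) = 0
151 + K(-3, 12) = 151 + 0 = 151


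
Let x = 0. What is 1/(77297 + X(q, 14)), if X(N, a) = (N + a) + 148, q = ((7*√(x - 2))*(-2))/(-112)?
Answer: 2478688/191996693793 - 4*I*√2/191996693793 ≈ 1.291e-5 - 2.9463e-11*I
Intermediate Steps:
q = I*√2/8 (q = ((7*√(0 - 2))*(-2))/(-112) = ((7*√(-2))*(-2))*(-1/112) = ((7*(I*√2))*(-2))*(-1/112) = ((7*I*√2)*(-2))*(-1/112) = -14*I*√2*(-1/112) = I*√2/8 ≈ 0.17678*I)
X(N, a) = 148 + N + a
1/(77297 + X(q, 14)) = 1/(77297 + (148 + I*√2/8 + 14)) = 1/(77297 + (162 + I*√2/8)) = 1/(77459 + I*√2/8)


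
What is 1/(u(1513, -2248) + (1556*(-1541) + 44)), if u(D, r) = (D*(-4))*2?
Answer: -1/2409856 ≈ -4.1496e-7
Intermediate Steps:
u(D, r) = -8*D (u(D, r) = -4*D*2 = -8*D)
1/(u(1513, -2248) + (1556*(-1541) + 44)) = 1/(-8*1513 + (1556*(-1541) + 44)) = 1/(-12104 + (-2397796 + 44)) = 1/(-12104 - 2397752) = 1/(-2409856) = -1/2409856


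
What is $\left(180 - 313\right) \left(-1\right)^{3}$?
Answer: $133$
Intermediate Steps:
$\left(180 - 313\right) \left(-1\right)^{3} = \left(-133\right) \left(-1\right) = 133$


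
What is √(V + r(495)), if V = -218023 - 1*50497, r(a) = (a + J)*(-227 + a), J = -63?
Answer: 2*I*√38186 ≈ 390.82*I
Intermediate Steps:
r(a) = (-227 + a)*(-63 + a) (r(a) = (a - 63)*(-227 + a) = (-63 + a)*(-227 + a) = (-227 + a)*(-63 + a))
V = -268520 (V = -218023 - 50497 = -268520)
√(V + r(495)) = √(-268520 + (14301 + 495² - 290*495)) = √(-268520 + (14301 + 245025 - 143550)) = √(-268520 + 115776) = √(-152744) = 2*I*√38186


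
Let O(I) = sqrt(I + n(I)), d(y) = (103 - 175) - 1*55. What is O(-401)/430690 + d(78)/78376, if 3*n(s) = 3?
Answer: -127/78376 + 2*I/43069 ≈ -0.0016204 + 4.6437e-5*I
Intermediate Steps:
n(s) = 1 (n(s) = (1/3)*3 = 1)
d(y) = -127 (d(y) = -72 - 55 = -127)
O(I) = sqrt(1 + I) (O(I) = sqrt(I + 1) = sqrt(1 + I))
O(-401)/430690 + d(78)/78376 = sqrt(1 - 401)/430690 - 127/78376 = sqrt(-400)*(1/430690) - 127*1/78376 = (20*I)*(1/430690) - 127/78376 = 2*I/43069 - 127/78376 = -127/78376 + 2*I/43069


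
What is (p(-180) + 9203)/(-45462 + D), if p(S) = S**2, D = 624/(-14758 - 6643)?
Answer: -890345803/972932886 ≈ -0.91512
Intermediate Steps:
D = -624/21401 (D = 624/(-21401) = 624*(-1/21401) = -624/21401 ≈ -0.029158)
(p(-180) + 9203)/(-45462 + D) = ((-180)**2 + 9203)/(-45462 - 624/21401) = (32400 + 9203)/(-972932886/21401) = 41603*(-21401/972932886) = -890345803/972932886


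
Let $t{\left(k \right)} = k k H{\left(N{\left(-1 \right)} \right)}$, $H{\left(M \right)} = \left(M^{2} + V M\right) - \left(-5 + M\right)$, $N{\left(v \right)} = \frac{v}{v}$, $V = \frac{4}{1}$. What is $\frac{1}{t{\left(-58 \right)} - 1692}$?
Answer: $\frac{1}{28584} \approx 3.4985 \cdot 10^{-5}$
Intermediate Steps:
$V = 4$ ($V = 4 \cdot 1 = 4$)
$N{\left(v \right)} = 1$
$H{\left(M \right)} = 5 + M^{2} + 3 M$ ($H{\left(M \right)} = \left(M^{2} + 4 M\right) - \left(-5 + M\right) = 5 + M^{2} + 3 M$)
$t{\left(k \right)} = 9 k^{2}$ ($t{\left(k \right)} = k k \left(5 + 1^{2} + 3 \cdot 1\right) = k^{2} \left(5 + 1 + 3\right) = k^{2} \cdot 9 = 9 k^{2}$)
$\frac{1}{t{\left(-58 \right)} - 1692} = \frac{1}{9 \left(-58\right)^{2} - 1692} = \frac{1}{9 \cdot 3364 - 1692} = \frac{1}{30276 - 1692} = \frac{1}{28584}$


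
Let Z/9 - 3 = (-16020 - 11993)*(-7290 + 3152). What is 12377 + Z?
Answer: 1043272550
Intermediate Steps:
Z = 1043260173 (Z = 27 + 9*((-16020 - 11993)*(-7290 + 3152)) = 27 + 9*(-28013*(-4138)) = 27 + 9*115917794 = 27 + 1043260146 = 1043260173)
12377 + Z = 12377 + 1043260173 = 1043272550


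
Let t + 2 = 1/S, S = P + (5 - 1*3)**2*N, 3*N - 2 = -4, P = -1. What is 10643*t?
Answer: -266075/11 ≈ -24189.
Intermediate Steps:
N = -2/3 (N = 2/3 + (1/3)*(-4) = 2/3 - 4/3 = -2/3 ≈ -0.66667)
S = -11/3 (S = -1 + (5 - 1*3)**2*(-2/3) = -1 + (5 - 3)**2*(-2/3) = -1 + 2**2*(-2/3) = -1 + 4*(-2/3) = -1 - 8/3 = -11/3 ≈ -3.6667)
t = -25/11 (t = -2 + 1/(-11/3) = -2 - 3/11 = -25/11 ≈ -2.2727)
10643*t = 10643*(-25/11) = -266075/11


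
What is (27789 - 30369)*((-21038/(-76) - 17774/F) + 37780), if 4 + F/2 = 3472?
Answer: -539106233395/5491 ≈ -9.8180e+7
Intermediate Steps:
F = 6936 (F = -8 + 2*3472 = -8 + 6944 = 6936)
(27789 - 30369)*((-21038/(-76) - 17774/F) + 37780) = (27789 - 30369)*((-21038/(-76) - 17774/6936) + 37780) = -2580*((-21038*(-1/76) - 17774*1/6936) + 37780) = -2580*((10519/38 - 8887/3468) + 37780) = -2580*(18071093/65892 + 37780) = -2580*2507470853/65892 = -539106233395/5491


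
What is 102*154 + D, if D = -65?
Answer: 15643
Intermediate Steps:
102*154 + D = 102*154 - 65 = 15708 - 65 = 15643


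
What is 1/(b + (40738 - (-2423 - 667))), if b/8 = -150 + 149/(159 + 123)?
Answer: 141/6011144 ≈ 2.3456e-5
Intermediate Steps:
b = -168604/141 (b = 8*(-150 + 149/(159 + 123)) = 8*(-150 + 149/282) = 8*(-42151/282) = -168604/141 ≈ -1195.8)
1/(b + (40738 - (-2423 - 667))) = 1/(-168604/141 + (40738 - (-2423 - 667))) = 1/(-168604/141 + (40738 - 1*(-3090))) = 1/(-168604/141 + (40738 + 3090)) = 1/(-168604/141 + 43828) = 1/(6011144/141) = 141/6011144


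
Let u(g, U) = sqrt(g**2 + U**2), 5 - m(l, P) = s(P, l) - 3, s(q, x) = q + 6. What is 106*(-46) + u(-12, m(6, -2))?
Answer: -4876 + 4*sqrt(10) ≈ -4863.4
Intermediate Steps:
s(q, x) = 6 + q
m(l, P) = 2 - P (m(l, P) = 5 - ((6 + P) - 3) = 5 - (3 + P) = 5 + (-3 - P) = 2 - P)
u(g, U) = sqrt(U**2 + g**2)
106*(-46) + u(-12, m(6, -2)) = 106*(-46) + sqrt((2 - 1*(-2))**2 + (-12)**2) = -4876 + sqrt((2 + 2)**2 + 144) = -4876 + sqrt(4**2 + 144) = -4876 + sqrt(16 + 144) = -4876 + sqrt(160) = -4876 + 4*sqrt(10)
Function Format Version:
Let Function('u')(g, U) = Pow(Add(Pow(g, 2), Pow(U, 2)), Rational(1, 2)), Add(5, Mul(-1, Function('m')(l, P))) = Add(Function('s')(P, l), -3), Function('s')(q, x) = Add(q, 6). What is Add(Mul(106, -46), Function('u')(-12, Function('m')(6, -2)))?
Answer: Add(-4876, Mul(4, Pow(10, Rational(1, 2)))) ≈ -4863.4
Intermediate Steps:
Function('s')(q, x) = Add(6, q)
Function('m')(l, P) = Add(2, Mul(-1, P)) (Function('m')(l, P) = Add(5, Mul(-1, Add(Add(6, P), -3))) = Add(5, Mul(-1, Add(3, P))) = Add(5, Add(-3, Mul(-1, P))) = Add(2, Mul(-1, P)))
Function('u')(g, U) = Pow(Add(Pow(U, 2), Pow(g, 2)), Rational(1, 2))
Add(Mul(106, -46), Function('u')(-12, Function('m')(6, -2))) = Add(Mul(106, -46), Pow(Add(Pow(Add(2, Mul(-1, -2)), 2), Pow(-12, 2)), Rational(1, 2))) = Add(-4876, Pow(Add(Pow(Add(2, 2), 2), 144), Rational(1, 2))) = Add(-4876, Pow(Add(Pow(4, 2), 144), Rational(1, 2))) = Add(-4876, Pow(Add(16, 144), Rational(1, 2))) = Add(-4876, Pow(160, Rational(1, 2))) = Add(-4876, Mul(4, Pow(10, Rational(1, 2))))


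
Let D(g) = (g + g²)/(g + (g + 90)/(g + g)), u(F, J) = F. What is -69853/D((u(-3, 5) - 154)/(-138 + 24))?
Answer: -4924612191156/6679879 ≈ -7.3723e+5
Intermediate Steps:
D(g) = (g + g²)/(g + (90 + g)/(2*g)) (D(g) = (g + g²)/(g + (90 + g)/((2*g))) = (g + g²)/(g + (90 + g)*(1/(2*g))) = (g + g²)/(g + (90 + g)/(2*g)))
-69853/D((u(-3, 5) - 154)/(-138 + 24)) = -69853*(-138 + 24)²*(90 + (-3 - 154)/(-138 + 24) + 2*((-3 - 154)/(-138 + 24))²)/(2*(1 + (-3 - 154)/(-138 + 24))*(-3 - 154)²) = -69853*6498*(90 - 157/(-114) + 2*(-157/(-114))²)/(24649*(1 - 157/(-114))) = -69853*6498*(90 - 157*(-1/114) + 2*(-157*(-1/114))²)/(24649*(1 - 157*(-1/114))) = -69853*6498*(90 + 157/114 + 2*(157/114)²)/(24649*(1 + 157/114)) = -69853/(2*(24649/12996)*(271/114)/(90 + 157/114 + 2*(24649/12996))) = -69853/(2*(24649/12996)*(271/114)/(90 + 157/114 + 24649/6498)) = -69853/(2*(24649/12996)*(271/114)/(309209/3249)) = -69853/(2*(24649/12996)*(3249/309209)*(271/114)) = -69853/6679879/70499652 = -69853*70499652/6679879 = -4924612191156/6679879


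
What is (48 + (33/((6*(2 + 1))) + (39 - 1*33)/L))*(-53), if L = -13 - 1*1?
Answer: -109975/42 ≈ -2618.5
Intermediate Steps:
L = -14 (L = -13 - 1 = -14)
(48 + (33/((6*(2 + 1))) + (39 - 1*33)/L))*(-53) = (48 + (33/((6*(2 + 1))) + (39 - 1*33)/(-14)))*(-53) = (48 + (33/((6*3)) + (39 - 33)*(-1/14)))*(-53) = (48 + (33/18 + 6*(-1/14)))*(-53) = (48 + (33*(1/18) - 3/7))*(-53) = (48 + (11/6 - 3/7))*(-53) = (48 + 59/42)*(-53) = (2075/42)*(-53) = -109975/42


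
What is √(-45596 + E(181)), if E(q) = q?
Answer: I*√45415 ≈ 213.11*I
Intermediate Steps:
√(-45596 + E(181)) = √(-45596 + 181) = √(-45415) = I*√45415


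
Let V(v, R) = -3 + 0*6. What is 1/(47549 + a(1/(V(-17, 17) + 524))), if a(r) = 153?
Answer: 1/47702 ≈ 2.0963e-5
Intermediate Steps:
V(v, R) = -3 (V(v, R) = -3 + 0 = -3)
1/(47549 + a(1/(V(-17, 17) + 524))) = 1/(47549 + 153) = 1/47702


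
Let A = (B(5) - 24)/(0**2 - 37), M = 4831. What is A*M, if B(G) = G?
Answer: 91789/37 ≈ 2480.8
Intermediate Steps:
A = 19/37 (A = (5 - 24)/(0**2 - 37) = -19/(0 - 37) = -19/(-37) = -19*(-1/37) = 19/37 ≈ 0.51351)
A*M = (19/37)*4831 = 91789/37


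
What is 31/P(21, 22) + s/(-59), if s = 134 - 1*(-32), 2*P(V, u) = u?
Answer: 3/649 ≈ 0.0046225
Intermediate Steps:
P(V, u) = u/2
s = 166 (s = 134 + 32 = 166)
31/P(21, 22) + s/(-59) = 31/(((½)*22)) + 166/(-59) = 31/11 + 166*(-1/59) = 31*(1/11) - 166/59 = 31/11 - 166/59 = 3/649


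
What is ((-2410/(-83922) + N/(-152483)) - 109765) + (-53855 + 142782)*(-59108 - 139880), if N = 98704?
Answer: -113221910739247325012/6398339163 ≈ -1.7696e+10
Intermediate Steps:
((-2410/(-83922) + N/(-152483)) - 109765) + (-53855 + 142782)*(-59108 - 139880) = ((-2410/(-83922) + 98704/(-152483)) - 109765) + (-53855 + 142782)*(-59108 - 139880) = ((-2410*(-1/83922) + 98704*(-1/152483)) - 109765) + 88927*(-198988) = ((1205/41961 - 98704/152483) - 109765) - 17695405876 = (-3957976529/6398339163 - 109765) - 17695405876 = -702317656203224/6398339163 - 17695405876 = -113221910739247325012/6398339163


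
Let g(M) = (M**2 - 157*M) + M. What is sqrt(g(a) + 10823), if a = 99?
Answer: 2*sqrt(1295) ≈ 71.972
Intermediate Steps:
g(M) = M**2 - 156*M
sqrt(g(a) + 10823) = sqrt(99*(-156 + 99) + 10823) = sqrt(99*(-57) + 10823) = sqrt(-5643 + 10823) = sqrt(5180) = 2*sqrt(1295)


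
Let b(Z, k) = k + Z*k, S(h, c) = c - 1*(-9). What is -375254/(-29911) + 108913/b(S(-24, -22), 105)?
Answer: -397839529/5383980 ≈ -73.893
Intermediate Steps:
S(h, c) = 9 + c (S(h, c) = c + 9 = 9 + c)
-375254/(-29911) + 108913/b(S(-24, -22), 105) = -375254/(-29911) + 108913/((105*(1 + (9 - 22)))) = -375254*(-1/29911) + 108913/((105*(1 - 13))) = 375254/29911 + 108913/((105*(-12))) = 375254/29911 + 108913/(-1260) = 375254/29911 + 108913*(-1/1260) = 375254/29911 - 15559/180 = -397839529/5383980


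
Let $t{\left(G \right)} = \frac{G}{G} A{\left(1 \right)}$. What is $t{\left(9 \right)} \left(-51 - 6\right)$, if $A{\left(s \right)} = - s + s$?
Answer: $0$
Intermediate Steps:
$A{\left(s \right)} = 0$
$t{\left(G \right)} = 0$ ($t{\left(G \right)} = \frac{G}{G} 0 = 1 \cdot 0 = 0$)
$t{\left(9 \right)} \left(-51 - 6\right) = 0 \left(-51 - 6\right) = 0 \left(-57\right) = 0$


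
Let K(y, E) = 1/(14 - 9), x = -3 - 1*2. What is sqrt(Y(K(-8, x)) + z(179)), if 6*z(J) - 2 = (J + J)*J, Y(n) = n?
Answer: sqrt(2403195)/15 ≈ 103.35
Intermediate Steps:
x = -5 (x = -3 - 2 = -5)
K(y, E) = 1/5
z(J) = 1/3 + J**2/3 (z(J) = 1/3 + ((J + J)*J)/6 = 1/3 + ((2*J)*J)/6 = 1/3 + (2*J**2)/6 = 1/3 + J**2/3)
sqrt(Y(K(-8, x)) + z(179)) = sqrt(1/5 + (1/3 + (1/3)*179**2)) = sqrt(1/5 + (1/3 + (1/3)*32041)) = sqrt(1/5 + (1/3 + 32041/3)) = sqrt(1/5 + 32042/3) = sqrt(160213/15) = sqrt(2403195)/15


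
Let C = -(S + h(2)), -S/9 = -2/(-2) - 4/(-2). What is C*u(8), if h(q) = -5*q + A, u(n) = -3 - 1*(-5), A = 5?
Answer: 64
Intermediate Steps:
S = -27 (S = -9*(-2/(-2) - 4/(-2)) = -9*(-2*(-½) - 4*(-½)) = -9*(1 + 2) = -9*3 = -27)
u(n) = 2 (u(n) = -3 + 5 = 2)
h(q) = 5 - 5*q (h(q) = -5*q + 5 = 5 - 5*q)
C = 32 (C = -(-27 + (5 - 5*2)) = -(-27 + (5 - 10)) = -(-27 - 5) = -1*(-32) = 32)
C*u(8) = 32*2 = 64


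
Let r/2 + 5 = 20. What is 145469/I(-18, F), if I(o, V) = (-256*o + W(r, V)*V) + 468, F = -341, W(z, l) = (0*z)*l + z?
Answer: -145469/5154 ≈ -28.224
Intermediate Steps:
r = 30 (r = -10 + 2*20 = -10 + 40 = 30)
W(z, l) = z (W(z, l) = 0*l + z = 0 + z = z)
I(o, V) = 468 - 256*o + 30*V (I(o, V) = (-256*o + 30*V) + 468 = 468 - 256*o + 30*V)
145469/I(-18, F) = 145469/(468 - 256*(-18) + 30*(-341)) = 145469/(468 + 4608 - 10230) = 145469/(-5154) = 145469*(-1/5154) = -145469/5154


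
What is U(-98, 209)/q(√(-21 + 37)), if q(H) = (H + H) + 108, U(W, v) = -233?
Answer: -233/116 ≈ -2.0086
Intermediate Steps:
q(H) = 108 + 2*H (q(H) = 2*H + 108 = 108 + 2*H)
U(-98, 209)/q(√(-21 + 37)) = -233/(108 + 2*√(-21 + 37)) = -233/(108 + 2*√16) = -233/(108 + 2*4) = -233/(108 + 8) = -233/116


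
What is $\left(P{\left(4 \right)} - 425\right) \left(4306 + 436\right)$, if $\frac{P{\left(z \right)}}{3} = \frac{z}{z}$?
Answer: $-2001124$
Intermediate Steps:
$P{\left(z \right)} = 3$ ($P{\left(z \right)} = 3 \frac{z}{z} = 3 \cdot 1 = 3$)
$\left(P{\left(4 \right)} - 425\right) \left(4306 + 436\right) = \left(3 - 425\right) \left(4306 + 436\right) = \left(-422\right) 4742 = -2001124$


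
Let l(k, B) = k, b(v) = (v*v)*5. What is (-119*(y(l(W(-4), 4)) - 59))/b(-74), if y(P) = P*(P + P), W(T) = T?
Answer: 3213/27380 ≈ 0.11735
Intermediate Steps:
b(v) = 5*v² (b(v) = v²*5 = 5*v²)
y(P) = 2*P² (y(P) = P*(2*P) = 2*P²)
(-119*(y(l(W(-4), 4)) - 59))/b(-74) = (-119*(2*(-4)² - 59))/((5*(-74)²)) = (-119*(2*16 - 59))/((5*5476)) = -119*(32 - 59)/27380 = -119*(-27)*(1/27380) = 3213*(1/27380) = 3213/27380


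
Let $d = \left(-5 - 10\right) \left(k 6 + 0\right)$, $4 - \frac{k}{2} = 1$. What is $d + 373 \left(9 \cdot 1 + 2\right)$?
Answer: $3563$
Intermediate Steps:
$k = 6$ ($k = 8 - 2 = 6$)
$d = -540$ ($d = \left(-5 - 10\right) \left(6 \cdot 6 + 0\right) = - 15 \left(36 + 0\right) = \left(-15\right) 36 = -540$)
$d + 373 \left(9 \cdot 1 + 2\right) = -540 + 373 \left(9 \cdot 1 + 2\right) = -540 + 373 \left(9 + 2\right) = -540 + 373 \cdot 11 = -540 + 4103 = 3563$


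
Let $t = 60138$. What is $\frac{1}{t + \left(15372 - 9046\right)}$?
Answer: $\frac{1}{66464} \approx 1.5046 \cdot 10^{-5}$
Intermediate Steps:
$\frac{1}{t + \left(15372 - 9046\right)} = \frac{1}{60138 + \left(15372 - 9046\right)} = \frac{1}{60138 + 6326} = \frac{1}{66464}$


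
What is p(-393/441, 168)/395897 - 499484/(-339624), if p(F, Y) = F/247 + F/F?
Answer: 598325588945317/406830613344246 ≈ 1.4707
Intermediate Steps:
p(F, Y) = 1 + F/247 (p(F, Y) = F*(1/247) + 1 = F/247 + 1 = 1 + F/247)
p(-393/441, 168)/395897 - 499484/(-339624) = (1 + (-393/441)/247)/395897 - 499484/(-339624) = (1 + (-393*1/441)/247)*(1/395897) - 499484*(-1/339624) = (1 + (1/247)*(-131/147))*(1/395897) + 124871/84906 = (1 - 131/36309)*(1/395897) + 124871/84906 = (36178/36309)*(1/395897) + 124871/84906 = 36178/14374624173 + 124871/84906 = 598325588945317/406830613344246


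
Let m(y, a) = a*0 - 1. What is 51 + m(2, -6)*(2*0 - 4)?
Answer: 55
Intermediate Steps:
m(y, a) = -1 (m(y, a) = 0 - 1 = -1)
51 + m(2, -6)*(2*0 - 4) = 51 - (2*0 - 4) = 51 - (0 - 4) = 51 - 1*(-4) = 51 + 4 = 55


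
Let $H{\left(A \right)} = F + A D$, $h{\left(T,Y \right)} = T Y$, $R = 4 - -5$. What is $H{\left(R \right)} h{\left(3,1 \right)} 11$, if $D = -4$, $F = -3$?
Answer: $-1287$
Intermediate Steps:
$R = 9$ ($R = 4 + 5 = 9$)
$H{\left(A \right)} = -3 - 4 A$ ($H{\left(A \right)} = -3 + A \left(-4\right) = -3 - 4 A$)
$H{\left(R \right)} h{\left(3,1 \right)} 11 = \left(-3 - 36\right) 3 \cdot 1 \cdot 11 = \left(-3 - 36\right) 3 \cdot 11 = \left(-39\right) 3 \cdot 11 = \left(-117\right) 11 = -1287$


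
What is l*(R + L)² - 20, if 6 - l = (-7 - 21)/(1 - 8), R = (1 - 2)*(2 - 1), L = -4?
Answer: 30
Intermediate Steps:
R = -1 (R = -1*1 = -1)
l = 2 (l = 6 - (-7 - 21)/(1 - 8) = 6 - (-28)/(-7) = 6 - (-28)*(-1)/7 = 6 - 1*4 = 6 - 4 = 2)
l*(R + L)² - 20 = 2*(-1 - 4)² - 20 = 2*(-5)² - 20 = 2*25 - 20 = 50 - 20 = 30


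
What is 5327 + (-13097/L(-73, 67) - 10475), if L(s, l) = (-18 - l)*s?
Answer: -31956437/6205 ≈ -5150.1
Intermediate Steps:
L(s, l) = s*(-18 - l)
5327 + (-13097/L(-73, 67) - 10475) = 5327 + (-13097*1/(73*(18 + 67)) - 10475) = 5327 + (-13097/((-1*(-73)*85)) - 10475) = 5327 + (-13097/6205 - 10475) = 5327 - 65010472/6205 = -31956437/6205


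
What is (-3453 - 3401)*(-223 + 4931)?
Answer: -32268632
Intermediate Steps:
(-3453 - 3401)*(-223 + 4931) = -6854*4708 = -32268632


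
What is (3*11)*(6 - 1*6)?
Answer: 0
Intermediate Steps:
(3*11)*(6 - 1*6) = 33*(6 - 6) = 33*0 = 0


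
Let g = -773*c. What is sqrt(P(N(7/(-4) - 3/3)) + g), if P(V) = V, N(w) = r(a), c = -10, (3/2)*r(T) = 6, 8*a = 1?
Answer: sqrt(7734) ≈ 87.943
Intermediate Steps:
a = 1/8 (a = (1/8)*1 = 1/8 ≈ 0.12500)
r(T) = 4 (r(T) = (2/3)*6 = 4)
N(w) = 4
g = 7730 (g = -773*(-10) = 7730)
sqrt(P(N(7/(-4) - 3/3)) + g) = sqrt(4 + 7730) = sqrt(7734)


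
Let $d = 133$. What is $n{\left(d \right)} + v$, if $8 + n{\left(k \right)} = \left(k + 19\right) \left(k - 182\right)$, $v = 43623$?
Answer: $36167$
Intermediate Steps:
$n{\left(k \right)} = -8 + \left(-182 + k\right) \left(19 + k\right)$ ($n{\left(k \right)} = -8 + \left(k + 19\right) \left(k - 182\right) = -8 + \left(19 + k\right) \left(-182 + k\right) = -8 + \left(-182 + k\right) \left(19 + k\right)$)
$n{\left(d \right)} + v = \left(-3466 + 133^{2} - 21679\right) + 43623 = \left(-3466 + 17689 - 21679\right) + 43623 = -7456 + 43623 = 36167$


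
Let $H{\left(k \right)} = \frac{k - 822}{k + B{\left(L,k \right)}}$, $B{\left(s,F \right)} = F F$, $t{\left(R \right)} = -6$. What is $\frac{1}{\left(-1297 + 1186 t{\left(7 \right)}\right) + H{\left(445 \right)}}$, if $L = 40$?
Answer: $- \frac{198470}{1669728487} \approx -0.00011886$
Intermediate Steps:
$B{\left(s,F \right)} = F^{2}$
$H{\left(k \right)} = \frac{-822 + k}{k + k^{2}}$ ($H{\left(k \right)} = \frac{k - 822}{k + k^{2}} = \frac{-822 + k}{k + k^{2}}$)
$\frac{1}{\left(-1297 + 1186 t{\left(7 \right)}\right) + H{\left(445 \right)}} = \frac{1}{\left(-1297 + 1186 \left(-6\right)\right) + \frac{-822 + 445}{445 \left(1 + 445\right)}} = \frac{1}{\left(-1297 - 7116\right) + \frac{1}{445} \cdot \frac{1}{446} \left(-377\right)} = \frac{1}{-8413 + \frac{1}{445} \cdot \frac{1}{446} \left(-377\right)} = \frac{1}{-8413 - \frac{377}{198470}} = \frac{1}{- \frac{1669728487}{198470}} = - \frac{198470}{1669728487}$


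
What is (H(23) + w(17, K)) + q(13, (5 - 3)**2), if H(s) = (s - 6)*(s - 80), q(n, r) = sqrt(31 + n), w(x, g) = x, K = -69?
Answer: -952 + 2*sqrt(11) ≈ -945.37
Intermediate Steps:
H(s) = (-80 + s)*(-6 + s) (H(s) = (-6 + s)*(-80 + s) = (-80 + s)*(-6 + s))
(H(23) + w(17, K)) + q(13, (5 - 3)**2) = ((480 + 23**2 - 86*23) + 17) + sqrt(31 + 13) = ((480 + 529 - 1978) + 17) + sqrt(44) = (-969 + 17) + 2*sqrt(11) = -952 + 2*sqrt(11)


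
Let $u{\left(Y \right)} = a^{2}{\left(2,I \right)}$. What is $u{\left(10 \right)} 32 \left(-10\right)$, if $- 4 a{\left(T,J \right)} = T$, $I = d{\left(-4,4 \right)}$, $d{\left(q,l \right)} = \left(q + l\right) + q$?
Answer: $-80$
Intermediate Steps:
$d{\left(q,l \right)} = l + 2 q$ ($d{\left(q,l \right)} = \left(l + q\right) + q = l + 2 q$)
$I = -4$ ($I = 4 + 2 \left(-4\right) = 4 - 8 = -4$)
$a{\left(T,J \right)} = - \frac{T}{4}$
$u{\left(Y \right)} = \frac{1}{4}$ ($u{\left(Y \right)} = \left(\left(- \frac{1}{4}\right) 2\right)^{2} = \left(- \frac{1}{2}\right)^{2} = \frac{1}{4}$)
$u{\left(10 \right)} 32 \left(-10\right) = \frac{32 \left(-10\right)}{4} = \frac{1}{4} \left(-320\right) = -80$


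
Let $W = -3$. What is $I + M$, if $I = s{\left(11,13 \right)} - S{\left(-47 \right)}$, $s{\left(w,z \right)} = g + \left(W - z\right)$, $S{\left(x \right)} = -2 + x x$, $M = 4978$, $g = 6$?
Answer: $2761$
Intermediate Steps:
$S{\left(x \right)} = -2 + x^{2}$
$s{\left(w,z \right)} = 3 - z$ ($s{\left(w,z \right)} = 6 - \left(3 + z\right) = 3 - z$)
$I = -2217$ ($I = \left(3 - 13\right) - \left(-2 + \left(-47\right)^{2}\right) = \left(3 - 13\right) - \left(-2 + 2209\right) = -10 - 2207 = -2217$)
$I + M = -2217 + 4978 = 2761$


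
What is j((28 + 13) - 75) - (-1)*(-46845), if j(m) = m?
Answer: -46879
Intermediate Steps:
j((28 + 13) - 75) - (-1)*(-46845) = ((28 + 13) - 75) - (-1)*(-46845) = (41 - 75) - 1*46845 = -34 - 46845 = -46879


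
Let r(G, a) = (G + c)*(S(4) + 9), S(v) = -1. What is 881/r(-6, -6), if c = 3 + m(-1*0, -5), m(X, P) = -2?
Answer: -881/40 ≈ -22.025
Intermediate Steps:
c = 1 (c = 3 - 2 = 1)
r(G, a) = 8 + 8*G (r(G, a) = (G + 1)*(-1 + 9) = (1 + G)*8 = 8 + 8*G)
881/r(-6, -6) = 881/(8 + 8*(-6)) = 881/(8 - 48) = 881/(-40) = 881*(-1/40) = -881/40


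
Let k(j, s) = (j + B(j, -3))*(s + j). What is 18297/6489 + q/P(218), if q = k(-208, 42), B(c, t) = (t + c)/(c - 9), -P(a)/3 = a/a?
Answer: -255979527/22351 ≈ -11453.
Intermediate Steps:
P(a) = -3 (P(a) = -3*a/a = -3*1 = -3)
B(c, t) = (c + t)/(-9 + c)
k(j, s) = (j + s)*(j + (-3 + j)/(-9 + j)) (k(j, s) = (j + (j - 3)/(-9 + j))*(s + j) = (j + (-3 + j)/(-9 + j))*(j + s) = (j + s)*(j + (-3 + j)/(-9 + j)))
q = 7457550/217 (q = (-208*(-3 - 208) + 42*(-3 - 208) - 208*(-9 - 208)*(-208 + 42))/(-9 - 208) = (-208*(-211) + 42*(-211) - 208*(-217)*(-166))/(-217) = -(43888 - 8862 - 7492576)/217 = -1/217*(-7457550) = 7457550/217 ≈ 34367.)
18297/6489 + q/P(218) = 18297/6489 + (7457550/217)/(-3) = 18297*(1/6489) + (7457550/217)*(-⅓) = 2033/721 - 2485850/217 = -255979527/22351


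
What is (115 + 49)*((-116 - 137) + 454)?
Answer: 32964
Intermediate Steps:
(115 + 49)*((-116 - 137) + 454) = 164*(-253 + 454) = 164*201 = 32964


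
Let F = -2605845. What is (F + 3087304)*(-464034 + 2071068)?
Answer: 773720982606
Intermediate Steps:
(F + 3087304)*(-464034 + 2071068) = (-2605845 + 3087304)*(-464034 + 2071068) = 481459*1607034 = 773720982606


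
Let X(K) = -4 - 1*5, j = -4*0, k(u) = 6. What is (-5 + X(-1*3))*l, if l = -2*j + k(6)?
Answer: -84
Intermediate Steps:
j = 0
X(K) = -9 (X(K) = -4 - 5 = -9)
l = 6 (l = -2*0 + 6 = 0 + 6 = 6)
(-5 + X(-1*3))*l = (-5 - 9)*6 = -14*6 = -84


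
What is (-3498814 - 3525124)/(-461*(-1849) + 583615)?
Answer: -3511969/718002 ≈ -4.8913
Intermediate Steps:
(-3498814 - 3525124)/(-461*(-1849) + 583615) = -7023938/(852389 + 583615) = -7023938/1436004 = -7023938*1/1436004 = -3511969/718002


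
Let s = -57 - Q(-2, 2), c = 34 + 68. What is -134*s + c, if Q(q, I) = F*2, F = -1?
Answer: 7472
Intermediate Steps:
c = 102
Q(q, I) = -2 (Q(q, I) = -1*2 = -2)
s = -55 (s = -57 - 1*(-2) = -57 + 2 = -55)
-134*s + c = -134*(-55) + 102 = 7370 + 102 = 7472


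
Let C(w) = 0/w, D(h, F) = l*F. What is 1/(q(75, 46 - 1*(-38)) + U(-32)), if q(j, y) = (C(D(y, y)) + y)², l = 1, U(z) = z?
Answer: 1/7024 ≈ 0.00014237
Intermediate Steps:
D(h, F) = F (D(h, F) = 1*F = F)
C(w) = 0
q(j, y) = y² (q(j, y) = (0 + y)² = y²)
1/(q(75, 46 - 1*(-38)) + U(-32)) = 1/((46 - 1*(-38))² - 32) = 1/((46 + 38)² - 32) = 1/(84² - 32) = 1/(7056 - 32) = 1/7024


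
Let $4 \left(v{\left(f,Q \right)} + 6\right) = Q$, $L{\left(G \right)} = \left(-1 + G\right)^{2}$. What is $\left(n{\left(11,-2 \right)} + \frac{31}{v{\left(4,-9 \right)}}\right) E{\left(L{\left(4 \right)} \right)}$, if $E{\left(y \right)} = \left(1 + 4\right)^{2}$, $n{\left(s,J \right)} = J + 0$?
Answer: $- \frac{4750}{33} \approx -143.94$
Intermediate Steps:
$n{\left(s,J \right)} = J$
$v{\left(f,Q \right)} = -6 + \frac{Q}{4}$
$E{\left(y \right)} = 25$ ($E{\left(y \right)} = 5^{2} = 25$)
$\left(n{\left(11,-2 \right)} + \frac{31}{v{\left(4,-9 \right)}}\right) E{\left(L{\left(4 \right)} \right)} = \left(-2 + \frac{31}{-6 + \frac{1}{4} \left(-9\right)}\right) 25 = \left(-2 + \frac{31}{-6 - \frac{9}{4}}\right) 25 = \left(-2 + \frac{31}{- \frac{33}{4}}\right) 25 = \left(-2 + 31 \left(- \frac{4}{33}\right)\right) 25 = \left(-2 - \frac{124}{33}\right) 25 = \left(- \frac{190}{33}\right) 25 = - \frac{4750}{33}$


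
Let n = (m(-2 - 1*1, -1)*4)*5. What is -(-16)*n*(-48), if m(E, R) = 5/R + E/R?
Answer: 30720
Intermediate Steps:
n = -40 (n = (((5 + (-2 - 1*1))/(-1))*4)*5 = (-(5 + (-2 - 1))*4)*5 = (-(5 - 3)*4)*5 = (-1*2*4)*5 = -2*4*5 = -8*5 = -40)
-(-16)*n*(-48) = -(-16)*(-40)*(-48) = -8*80*(-48) = -640*(-48) = 30720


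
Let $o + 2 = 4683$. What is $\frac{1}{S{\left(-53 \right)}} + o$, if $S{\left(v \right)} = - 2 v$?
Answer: $\frac{496187}{106} \approx 4681.0$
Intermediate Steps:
$o = 4681$ ($o = -2 + 4683 = 4681$)
$\frac{1}{S{\left(-53 \right)}} + o = \frac{1}{\left(-2\right) \left(-53\right)} + 4681 = \frac{1}{106} + 4681 = \frac{496187}{106}$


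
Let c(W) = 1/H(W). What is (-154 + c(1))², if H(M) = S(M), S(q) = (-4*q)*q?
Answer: 380689/16 ≈ 23793.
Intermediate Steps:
S(q) = -4*q²
H(M) = -4*M²
c(W) = -1/(4*W²) (c(W) = 1/(-4*W²) = -1/(4*W²))
(-154 + c(1))² = (-154 - ¼/1²)² = (-154 - ¼*1)² = (-154 - ¼)² = (-617/4)² = 380689/16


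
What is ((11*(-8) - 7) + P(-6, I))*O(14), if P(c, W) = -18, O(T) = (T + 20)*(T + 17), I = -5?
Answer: -119102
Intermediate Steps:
O(T) = (17 + T)*(20 + T) (O(T) = (20 + T)*(17 + T) = (17 + T)*(20 + T))
((11*(-8) - 7) + P(-6, I))*O(14) = ((11*(-8) - 7) - 18)*(340 + 14² + 37*14) = ((-88 - 7) - 18)*(340 + 196 + 518) = (-95 - 18)*1054 = -113*1054 = -119102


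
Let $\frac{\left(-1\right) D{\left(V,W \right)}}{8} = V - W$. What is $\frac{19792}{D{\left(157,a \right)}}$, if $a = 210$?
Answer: $\frac{2474}{53} \approx 46.679$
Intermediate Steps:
$D{\left(V,W \right)} = - 8 V + 8 W$ ($D{\left(V,W \right)} = - 8 \left(V - W\right) = - 8 V + 8 W$)
$\frac{19792}{D{\left(157,a \right)}} = \frac{19792}{\left(-8\right) 157 + 8 \cdot 210} = \frac{19792}{-1256 + 1680} = \frac{19792}{424} = 19792 \cdot \frac{1}{424} = \frac{2474}{53}$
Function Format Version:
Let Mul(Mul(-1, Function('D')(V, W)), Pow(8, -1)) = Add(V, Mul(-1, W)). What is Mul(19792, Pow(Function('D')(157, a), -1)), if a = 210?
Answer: Rational(2474, 53) ≈ 46.679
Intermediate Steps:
Function('D')(V, W) = Add(Mul(-8, V), Mul(8, W)) (Function('D')(V, W) = Mul(-8, Add(V, Mul(-1, W))) = Add(Mul(-8, V), Mul(8, W)))
Mul(19792, Pow(Function('D')(157, a), -1)) = Mul(19792, Pow(Add(Mul(-8, 157), Mul(8, 210)), -1)) = Mul(19792, Pow(Add(-1256, 1680), -1)) = Mul(19792, Pow(424, -1)) = Mul(19792, Rational(1, 424)) = Rational(2474, 53)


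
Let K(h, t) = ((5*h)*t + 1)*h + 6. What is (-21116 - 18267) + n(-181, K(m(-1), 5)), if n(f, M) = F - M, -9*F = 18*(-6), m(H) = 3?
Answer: -39605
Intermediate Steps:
K(h, t) = 6 + h*(1 + 5*h*t) (K(h, t) = (5*h*t + 1)*h + 6 = (1 + 5*h*t)*h + 6 = h*(1 + 5*h*t) + 6 = 6 + h*(1 + 5*h*t))
F = 12 (F = -2*(-6) = -⅑*(-108) = 12)
n(f, M) = 12 - M
(-21116 - 18267) + n(-181, K(m(-1), 5)) = (-21116 - 18267) + (12 - (6 + 3 + 5*5*3²)) = -39383 + (12 - (6 + 3 + 5*5*9)) = -39383 + (12 - (6 + 3 + 225)) = -39383 + (12 - 1*234) = -39383 + (12 - 234) = -39383 - 222 = -39605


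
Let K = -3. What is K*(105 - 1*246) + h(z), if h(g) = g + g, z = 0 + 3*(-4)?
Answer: 399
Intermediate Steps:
z = -12 (z = 0 - 12 = -12)
h(g) = 2*g
K*(105 - 1*246) + h(z) = -3*(105 - 1*246) + 2*(-12) = -3*(105 - 246) - 24 = -3*(-141) - 24 = 423 - 24 = 399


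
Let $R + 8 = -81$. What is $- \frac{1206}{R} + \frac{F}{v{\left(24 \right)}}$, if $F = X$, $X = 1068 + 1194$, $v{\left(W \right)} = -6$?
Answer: $- \frac{32347}{89} \approx -363.45$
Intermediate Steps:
$X = 2262$
$R = -89$ ($R = -8 - 81 = -89$)
$F = 2262$
$- \frac{1206}{R} + \frac{F}{v{\left(24 \right)}} = - \frac{1206}{-89} + \frac{2262}{-6} = \left(-1206\right) \left(- \frac{1}{89}\right) + 2262 \left(- \frac{1}{6}\right) = \frac{1206}{89} - 377 = - \frac{32347}{89}$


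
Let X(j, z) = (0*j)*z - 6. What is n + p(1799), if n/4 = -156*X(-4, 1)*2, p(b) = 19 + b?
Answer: 9306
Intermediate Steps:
X(j, z) = -6 (X(j, z) = 0*z - 6 = 0 - 6 = -6)
n = 7488 (n = 4*(-156*(-6)*2) = 4*(936*2) = 4*1872 = 7488)
n + p(1799) = 7488 + (19 + 1799) = 7488 + 1818 = 9306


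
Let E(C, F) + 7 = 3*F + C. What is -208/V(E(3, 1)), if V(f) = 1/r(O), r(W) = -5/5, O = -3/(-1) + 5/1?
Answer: 208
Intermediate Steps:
O = 8 (O = -3*(-1) + 5*1 = 3 + 5 = 8)
r(W) = -1 (r(W) = -5*1/5 = -1)
E(C, F) = -7 + C + 3*F (E(C, F) = -7 + (3*F + C) = -7 + (C + 3*F) = -7 + C + 3*F)
V(f) = -1 (V(f) = 1/(-1) = -1)
-208/V(E(3, 1)) = -208/(-1) = -208*(-1) = 208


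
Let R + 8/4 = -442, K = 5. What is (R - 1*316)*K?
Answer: -3800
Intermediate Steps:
R = -444 (R = -2 - 442 = -444)
(R - 1*316)*K = (-444 - 1*316)*5 = (-444 - 316)*5 = -760*5 = -3800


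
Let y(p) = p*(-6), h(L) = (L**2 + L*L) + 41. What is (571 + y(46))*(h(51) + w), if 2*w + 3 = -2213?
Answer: 1219825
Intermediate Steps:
w = -1108 (w = -3/2 + (1/2)*(-2213) = -3/2 - 2213/2 = -1108)
h(L) = 41 + 2*L**2 (h(L) = (L**2 + L**2) + 41 = 2*L**2 + 41 = 41 + 2*L**2)
y(p) = -6*p
(571 + y(46))*(h(51) + w) = (571 - 6*46)*((41 + 2*51**2) - 1108) = (571 - 276)*((41 + 2*2601) - 1108) = 295*((41 + 5202) - 1108) = 295*(5243 - 1108) = 295*4135 = 1219825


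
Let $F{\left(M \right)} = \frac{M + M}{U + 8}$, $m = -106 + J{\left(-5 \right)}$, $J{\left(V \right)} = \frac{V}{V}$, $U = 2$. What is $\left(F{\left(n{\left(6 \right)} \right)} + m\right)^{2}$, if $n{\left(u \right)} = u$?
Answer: $\frac{269361}{25} \approx 10774.0$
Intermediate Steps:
$J{\left(V \right)} = 1$
$m = -105$ ($m = -106 + 1 = -105$)
$F{\left(M \right)} = \frac{M}{5}$ ($F{\left(M \right)} = \frac{M + M}{2 + 8} = \frac{2 M}{10} = 2 M \frac{1}{10} = \frac{M}{5}$)
$\left(F{\left(n{\left(6 \right)} \right)} + m\right)^{2} = \left(\frac{1}{5} \cdot 6 - 105\right)^{2} = \left(\frac{6}{5} - 105\right)^{2} = \left(- \frac{519}{5}\right)^{2} = \frac{269361}{25}$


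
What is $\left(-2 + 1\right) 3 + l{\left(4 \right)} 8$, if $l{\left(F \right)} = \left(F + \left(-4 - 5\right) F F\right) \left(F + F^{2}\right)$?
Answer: $-22403$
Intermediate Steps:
$l{\left(F \right)} = \left(F + F^{2}\right) \left(F - 9 F^{2}\right)$ ($l{\left(F \right)} = \left(F + - 9 F F\right) \left(F + F^{2}\right) = \left(F - 9 F^{2}\right) \left(F + F^{2}\right) = \left(F + F^{2}\right) \left(F - 9 F^{2}\right)$)
$\left(-2 + 1\right) 3 + l{\left(4 \right)} 8 = \left(-2 + 1\right) 3 + 4^{2} \left(1 - 9 \cdot 4^{2} - 32\right) 8 = \left(-1\right) 3 + 16 \left(1 - 144 - 32\right) 8 = -3 + 16 \left(1 - 144 - 32\right) 8 = -3 + 16 \left(-175\right) 8 = -3 - 22400 = -22403$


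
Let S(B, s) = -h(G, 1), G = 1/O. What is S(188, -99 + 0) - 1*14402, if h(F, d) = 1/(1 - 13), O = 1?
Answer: -172823/12 ≈ -14402.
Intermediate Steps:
G = 1 (G = 1/1 = 1)
h(F, d) = -1/12 (h(F, d) = 1/(-12) = -1/12)
S(B, s) = 1/12 (S(B, s) = -1*(-1/12) = 1/12)
S(188, -99 + 0) - 1*14402 = 1/12 - 1*14402 = 1/12 - 14402 = -172823/12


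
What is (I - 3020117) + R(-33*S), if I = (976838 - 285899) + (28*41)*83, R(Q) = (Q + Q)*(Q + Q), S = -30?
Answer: 1686506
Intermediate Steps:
R(Q) = 4*Q² (R(Q) = (2*Q)*(2*Q) = 4*Q²)
I = 786223 (I = 690939 + 1148*83 = 690939 + 95284 = 786223)
(I - 3020117) + R(-33*S) = (786223 - 3020117) + 4*(-33*(-30))² = -2233894 + 4*990² = -2233894 + 4*980100 = -2233894 + 3920400 = 1686506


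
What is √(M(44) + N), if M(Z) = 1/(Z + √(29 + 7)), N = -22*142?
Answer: I*√312398/10 ≈ 55.893*I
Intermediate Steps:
N = -3124
M(Z) = 1/(6 + Z) (M(Z) = 1/(Z + √36) = 1/(Z + 6) = 1/(6 + Z))
√(M(44) + N) = √(1/(6 + 44) - 3124) = √(1/50 - 3124) = √(-156199/50) = I*√312398/10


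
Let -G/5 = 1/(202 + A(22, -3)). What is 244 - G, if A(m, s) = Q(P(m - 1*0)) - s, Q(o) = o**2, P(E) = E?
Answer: 168121/689 ≈ 244.01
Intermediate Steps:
A(m, s) = m**2 - s (A(m, s) = (m - 1*0)**2 - s = (m + 0)**2 - s = m**2 - s)
G = -5/689 (G = -5/(202 + (22**2 - 1*(-3))) = -5/(202 + (484 + 3)) = -5/(202 + 487) = -5/689 ≈ -0.0072569)
244 - G = 244 - 1*(-5/689) = 244 + 5/689 = 168121/689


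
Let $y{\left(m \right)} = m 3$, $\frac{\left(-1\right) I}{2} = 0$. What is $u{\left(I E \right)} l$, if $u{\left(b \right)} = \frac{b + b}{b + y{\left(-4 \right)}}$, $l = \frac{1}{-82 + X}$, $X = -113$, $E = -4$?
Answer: $0$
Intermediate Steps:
$I = 0$ ($I = \left(-2\right) 0 = 0$)
$y{\left(m \right)} = 3 m$
$l = - \frac{1}{195}$ ($l = \frac{1}{-82 - 113} = \frac{1}{-195} = - \frac{1}{195} \approx -0.0051282$)
$u{\left(b \right)} = \frac{2 b}{-12 + b}$ ($u{\left(b \right)} = \frac{b + b}{b + 3 \left(-4\right)} = \frac{2 b}{b - 12} = \frac{2 b}{-12 + b}$)
$u{\left(I E \right)} l = \frac{2 \cdot 0 \left(-4\right)}{-12 + 0 \left(-4\right)} \left(- \frac{1}{195}\right) = 2 \cdot 0 \frac{1}{-12 + 0} \left(- \frac{1}{195}\right) = 2 \cdot 0 \frac{1}{-12} \left(- \frac{1}{195}\right) = 2 \cdot 0 \left(- \frac{1}{12}\right) \left(- \frac{1}{195}\right) = 0 \left(- \frac{1}{195}\right) = 0$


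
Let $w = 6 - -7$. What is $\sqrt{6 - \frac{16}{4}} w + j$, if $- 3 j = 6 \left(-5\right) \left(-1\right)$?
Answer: $-10 + 13 \sqrt{2} \approx 8.3848$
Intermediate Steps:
$w = 13$ ($w = 6 + 7 = 13$)
$j = -10$ ($j = - \frac{6 \left(-5\right) \left(-1\right)}{3} = - \frac{\left(-30\right) \left(-1\right)}{3} = \left(- \frac{1}{3}\right) 30 = -10$)
$\sqrt{6 - \frac{16}{4}} w + j = \sqrt{6 - \frac{16}{4}} \cdot 13 - 10 = \sqrt{6 - 4} \cdot 13 - 10 = \sqrt{2} \cdot 13 - 10 = 13 \sqrt{2} - 10 = -10 + 13 \sqrt{2}$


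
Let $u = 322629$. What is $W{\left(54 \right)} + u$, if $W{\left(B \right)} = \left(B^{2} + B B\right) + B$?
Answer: $328515$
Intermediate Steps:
$W{\left(B \right)} = B + 2 B^{2}$ ($W{\left(B \right)} = \left(B^{2} + B^{2}\right) + B = 2 B^{2} + B = B + 2 B^{2}$)
$W{\left(54 \right)} + u = 54 \left(1 + 2 \cdot 54\right) + 322629 = 54 \left(1 + 108\right) + 322629 = 54 \cdot 109 + 322629 = 5886 + 322629 = 328515$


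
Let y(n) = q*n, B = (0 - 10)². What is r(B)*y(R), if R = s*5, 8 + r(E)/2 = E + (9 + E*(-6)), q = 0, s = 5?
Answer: 0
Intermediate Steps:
B = 100 (B = (-10)² = 100)
r(E) = 2 - 10*E (r(E) = -16 + 2*(E + (9 + E*(-6))) = -16 + 2*(E + (9 - 6*E)) = -16 + 2*(9 - 5*E) = -16 + (18 - 10*E) = 2 - 10*E)
R = 25 (R = 5*5 = 25)
y(n) = 0 (y(n) = 0*n = 0)
r(B)*y(R) = (2 - 10*100)*0 = (2 - 1000)*0 = -998*0 = 0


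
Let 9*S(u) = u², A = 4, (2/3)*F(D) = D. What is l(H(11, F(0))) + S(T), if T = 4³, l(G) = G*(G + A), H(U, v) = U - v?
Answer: 5581/9 ≈ 620.11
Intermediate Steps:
F(D) = 3*D/2
l(G) = G*(4 + G) (l(G) = G*(G + 4) = G*(4 + G))
T = 64
S(u) = u²/9
l(H(11, F(0))) + S(T) = (11 - 3*0/2)*(4 + (11 - 3*0/2)) + (⅑)*64² = (11 - 1*0)*(4 + (11 - 1*0)) + (⅑)*4096 = (11 + 0)*(4 + (11 + 0)) + 4096/9 = 11*(4 + 11) + 4096/9 = 11*15 + 4096/9 = 165 + 4096/9 = 5581/9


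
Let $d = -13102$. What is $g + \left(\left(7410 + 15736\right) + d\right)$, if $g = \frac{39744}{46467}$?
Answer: $\frac{17287196}{1721} \approx 10045.0$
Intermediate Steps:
$g = \frac{1472}{1721}$ ($g = 39744 \cdot \frac{1}{46467} = \frac{1472}{1721} \approx 0.85532$)
$g + \left(\left(7410 + 15736\right) + d\right) = \frac{1472}{1721} + \left(\left(7410 + 15736\right) - 13102\right) = \frac{1472}{1721} + \left(23146 - 13102\right) = \frac{1472}{1721} + 10044 = \frac{17287196}{1721}$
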